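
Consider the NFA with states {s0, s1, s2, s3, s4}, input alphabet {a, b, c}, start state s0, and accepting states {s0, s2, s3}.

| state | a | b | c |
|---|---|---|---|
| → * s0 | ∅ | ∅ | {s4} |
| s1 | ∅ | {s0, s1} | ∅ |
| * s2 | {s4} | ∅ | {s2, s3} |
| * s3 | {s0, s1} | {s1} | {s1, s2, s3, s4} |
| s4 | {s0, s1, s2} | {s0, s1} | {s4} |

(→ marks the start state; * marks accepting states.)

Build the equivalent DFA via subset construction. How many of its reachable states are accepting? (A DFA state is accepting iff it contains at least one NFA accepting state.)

6

Start state of the DFA: {s0}.
{s0} --a--> ∅  [new]
{s0} --b--> ∅  [seen]
{s0} --c--> {s4}  [new]
∅ --a--> ∅  [seen]
∅ --b--> ∅  [seen]
∅ --c--> ∅  [seen]
{s4} --a--> {s0, s1, s2}  [new]
{s4} --b--> {s0, s1}  [new]
{s4} --c--> {s4}  [seen]
{s0, s1, s2} --a--> {s4}  [seen]
{s0, s1, s2} --b--> {s0, s1}  [seen]
{s0, s1, s2} --c--> {s2, s3, s4}  [new]
{s0, s1} --a--> ∅  [seen]
{s0, s1} --b--> {s0, s1}  [seen]
{s0, s1} --c--> {s4}  [seen]
{s2, s3, s4} --a--> {s0, s1, s2, s4}  [new]
{s2, s3, s4} --b--> {s0, s1}  [seen]
{s2, s3, s4} --c--> {s1, s2, s3, s4}  [new]
{s0, s1, s2, s4} --a--> {s0, s1, s2, s4}  [seen]
{s0, s1, s2, s4} --b--> {s0, s1}  [seen]
{s0, s1, s2, s4} --c--> {s2, s3, s4}  [seen]
{s1, s2, s3, s4} --a--> {s0, s1, s2, s4}  [seen]
{s1, s2, s3, s4} --b--> {s0, s1}  [seen]
{s1, s2, s3, s4} --c--> {s1, s2, s3, s4}  [seen]
Reachable DFA states: {s0}, ∅, {s4}, {s0, s1, s2}, {s0, s1}, {s2, s3, s4}, {s0, s1, s2, s4}, {s1, s2, s3, s4}.
Accepting DFA states (contain an NFA accepting state): {s0}, {s0, s1, s2}, {s0, s1}, {s2, s3, s4}, {s0, s1, s2, s4}, {s1, s2, s3, s4}.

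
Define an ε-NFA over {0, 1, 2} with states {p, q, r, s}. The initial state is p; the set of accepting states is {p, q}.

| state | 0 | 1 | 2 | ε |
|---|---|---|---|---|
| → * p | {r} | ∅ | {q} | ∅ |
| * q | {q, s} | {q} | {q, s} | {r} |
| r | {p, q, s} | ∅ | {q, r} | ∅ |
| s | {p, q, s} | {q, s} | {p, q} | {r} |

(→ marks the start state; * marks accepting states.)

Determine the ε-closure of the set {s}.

{r, s}

Begin with {s}.
s →ε {r}; add r.
ε-closure = {r, s}.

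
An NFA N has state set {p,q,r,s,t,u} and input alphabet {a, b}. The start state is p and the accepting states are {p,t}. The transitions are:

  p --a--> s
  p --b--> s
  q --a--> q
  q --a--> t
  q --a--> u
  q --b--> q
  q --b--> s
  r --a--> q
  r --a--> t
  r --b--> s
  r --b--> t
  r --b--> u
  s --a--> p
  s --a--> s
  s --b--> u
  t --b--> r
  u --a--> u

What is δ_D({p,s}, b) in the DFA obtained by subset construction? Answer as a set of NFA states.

δ(p,b) = {s}; δ(s,b) = {u}.
Union: {s,u}.

{s,u}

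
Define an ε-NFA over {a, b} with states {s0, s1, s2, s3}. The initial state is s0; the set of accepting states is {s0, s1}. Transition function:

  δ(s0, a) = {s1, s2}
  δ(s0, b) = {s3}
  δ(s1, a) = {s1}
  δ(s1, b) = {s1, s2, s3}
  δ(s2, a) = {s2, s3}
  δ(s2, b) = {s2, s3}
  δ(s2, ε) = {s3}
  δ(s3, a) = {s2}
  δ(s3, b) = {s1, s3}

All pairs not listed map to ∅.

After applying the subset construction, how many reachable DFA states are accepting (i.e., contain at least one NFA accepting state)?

3

Start state of the DFA: {s0} (ε-closure of the NFA start).
{s0} --a--> {s1, s2, s3}  [new]
{s0} --b--> {s3}  [new]
{s1, s2, s3} --a--> {s1, s2, s3}  [seen]
{s1, s2, s3} --b--> {s1, s2, s3}  [seen]
{s3} --a--> {s2, s3}  [new]
{s3} --b--> {s1, s3}  [new]
{s2, s3} --a--> {s2, s3}  [seen]
{s2, s3} --b--> {s1, s2, s3}  [seen]
{s1, s3} --a--> {s1, s2, s3}  [seen]
{s1, s3} --b--> {s1, s2, s3}  [seen]
Reachable DFA states: {s0}, {s1, s2, s3}, {s3}, {s2, s3}, {s1, s3}.
Accepting DFA states (contain an NFA accepting state): {s0}, {s1, s2, s3}, {s1, s3}.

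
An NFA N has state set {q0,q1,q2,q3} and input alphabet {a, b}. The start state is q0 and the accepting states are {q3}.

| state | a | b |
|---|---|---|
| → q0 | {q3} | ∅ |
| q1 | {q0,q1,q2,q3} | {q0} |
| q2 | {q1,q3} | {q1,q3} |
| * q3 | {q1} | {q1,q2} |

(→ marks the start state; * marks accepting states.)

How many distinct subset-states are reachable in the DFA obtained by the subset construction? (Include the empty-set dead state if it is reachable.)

8

Start state of the DFA: {q0}.
{q0} --a--> {q3}  [new]
{q0} --b--> ∅  [new]
{q3} --a--> {q1}  [new]
{q3} --b--> {q1,q2}  [new]
∅ --a--> ∅  [seen]
∅ --b--> ∅  [seen]
{q1} --a--> {q0,q1,q2,q3}  [new]
{q1} --b--> {q0}  [seen]
{q1,q2} --a--> {q0,q1,q2,q3}  [seen]
{q1,q2} --b--> {q0,q1,q3}  [new]
{q0,q1,q2,q3} --a--> {q0,q1,q2,q3}  [seen]
{q0,q1,q2,q3} --b--> {q0,q1,q2,q3}  [seen]
{q0,q1,q3} --a--> {q0,q1,q2,q3}  [seen]
{q0,q1,q3} --b--> {q0,q1,q2}  [new]
{q0,q1,q2} --a--> {q0,q1,q2,q3}  [seen]
{q0,q1,q2} --b--> {q0,q1,q3}  [seen]
Reachable DFA states: {q0}, {q3}, ∅, {q1}, {q1,q2}, {q0,q1,q2,q3}, {q0,q1,q3}, {q0,q1,q2}.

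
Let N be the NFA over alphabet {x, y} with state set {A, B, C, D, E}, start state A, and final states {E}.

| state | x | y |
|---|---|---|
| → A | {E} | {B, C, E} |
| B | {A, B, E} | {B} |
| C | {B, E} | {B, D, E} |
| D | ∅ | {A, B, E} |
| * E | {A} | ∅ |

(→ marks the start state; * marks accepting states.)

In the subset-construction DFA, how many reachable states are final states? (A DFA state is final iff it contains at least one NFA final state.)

Start state of the DFA: {A}.
{A} --x--> {E}  [new]
{A} --y--> {B, C, E}  [new]
{E} --x--> {A}  [seen]
{E} --y--> ∅  [new]
{B, C, E} --x--> {A, B, E}  [new]
{B, C, E} --y--> {B, D, E}  [new]
∅ --x--> ∅  [seen]
∅ --y--> ∅  [seen]
{A, B, E} --x--> {A, B, E}  [seen]
{A, B, E} --y--> {B, C, E}  [seen]
{B, D, E} --x--> {A, B, E}  [seen]
{B, D, E} --y--> {A, B, E}  [seen]
Reachable DFA states: {A}, {E}, {B, C, E}, ∅, {A, B, E}, {B, D, E}.
Accepting DFA states (contain an NFA accepting state): {E}, {B, C, E}, {A, B, E}, {B, D, E}.

4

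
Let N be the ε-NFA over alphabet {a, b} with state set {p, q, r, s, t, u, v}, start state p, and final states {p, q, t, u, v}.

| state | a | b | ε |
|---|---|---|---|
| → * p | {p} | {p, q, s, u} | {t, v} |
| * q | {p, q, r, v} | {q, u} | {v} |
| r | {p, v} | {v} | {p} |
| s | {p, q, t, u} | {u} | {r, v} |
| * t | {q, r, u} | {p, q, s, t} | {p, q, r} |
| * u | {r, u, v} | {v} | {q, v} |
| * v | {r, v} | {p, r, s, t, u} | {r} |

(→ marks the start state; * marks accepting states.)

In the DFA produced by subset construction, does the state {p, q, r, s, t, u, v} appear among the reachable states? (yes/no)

yes

Start state of the DFA: {p, q, r, t, v} (ε-closure of the NFA start).
{p, q, r, t, v} --a--> {p, q, r, t, u, v}  [new]
{p, q, r, t, v} --b--> {p, q, r, s, t, u, v}  [new]
{p, q, r, t, u, v} --a--> {p, q, r, t, u, v}  [seen]
{p, q, r, t, u, v} --b--> {p, q, r, s, t, u, v}  [seen]
{p, q, r, s, t, u, v} --a--> {p, q, r, t, u, v}  [seen]
{p, q, r, s, t, u, v} --b--> {p, q, r, s, t, u, v}  [seen]
Reachable DFA states: {p, q, r, t, v}, {p, q, r, t, u, v}, {p, q, r, s, t, u, v}.
{p, q, r, s, t, u, v} is among them.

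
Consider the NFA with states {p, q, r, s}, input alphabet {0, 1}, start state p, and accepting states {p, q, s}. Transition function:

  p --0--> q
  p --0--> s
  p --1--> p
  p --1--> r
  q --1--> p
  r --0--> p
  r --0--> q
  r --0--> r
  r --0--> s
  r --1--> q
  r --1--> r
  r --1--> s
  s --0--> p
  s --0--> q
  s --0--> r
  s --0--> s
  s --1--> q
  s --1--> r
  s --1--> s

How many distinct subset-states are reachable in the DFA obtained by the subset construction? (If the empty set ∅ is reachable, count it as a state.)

4

Start state of the DFA: {p}.
{p} --0--> {q, s}  [new]
{p} --1--> {p, r}  [new]
{q, s} --0--> {p, q, r, s}  [new]
{q, s} --1--> {p, q, r, s}  [seen]
{p, r} --0--> {p, q, r, s}  [seen]
{p, r} --1--> {p, q, r, s}  [seen]
{p, q, r, s} --0--> {p, q, r, s}  [seen]
{p, q, r, s} --1--> {p, q, r, s}  [seen]
Reachable DFA states: {p}, {q, s}, {p, r}, {p, q, r, s}.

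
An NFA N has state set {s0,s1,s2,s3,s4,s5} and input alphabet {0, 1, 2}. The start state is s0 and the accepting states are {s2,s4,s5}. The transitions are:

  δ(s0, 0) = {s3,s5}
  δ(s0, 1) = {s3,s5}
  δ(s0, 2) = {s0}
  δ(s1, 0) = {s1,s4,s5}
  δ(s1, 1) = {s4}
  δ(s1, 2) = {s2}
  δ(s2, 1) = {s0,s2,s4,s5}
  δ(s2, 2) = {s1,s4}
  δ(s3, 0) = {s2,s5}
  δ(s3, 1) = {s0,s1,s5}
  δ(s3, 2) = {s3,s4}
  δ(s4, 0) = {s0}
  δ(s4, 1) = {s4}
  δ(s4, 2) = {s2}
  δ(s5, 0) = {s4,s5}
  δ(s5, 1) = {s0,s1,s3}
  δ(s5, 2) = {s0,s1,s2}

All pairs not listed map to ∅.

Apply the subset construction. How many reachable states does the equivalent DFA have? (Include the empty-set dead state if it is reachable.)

Start state of the DFA: {s0}.
{s0} --0--> {s3,s5}  [new]
{s0} --1--> {s3,s5}  [seen]
{s0} --2--> {s0}  [seen]
{s3,s5} --0--> {s2,s4,s5}  [new]
{s3,s5} --1--> {s0,s1,s3,s5}  [new]
{s3,s5} --2--> {s0,s1,s2,s3,s4}  [new]
{s2,s4,s5} --0--> {s0,s4,s5}  [new]
{s2,s4,s5} --1--> {s0,s1,s2,s3,s4,s5}  [new]
{s2,s4,s5} --2--> {s0,s1,s2,s4}  [new]
{s0,s1,s3,s5} --0--> {s1,s2,s3,s4,s5}  [new]
{s0,s1,s3,s5} --1--> {s0,s1,s3,s4,s5}  [new]
{s0,s1,s3,s5} --2--> {s0,s1,s2,s3,s4}  [seen]
{s0,s1,s2,s3,s4} --0--> {s0,s1,s2,s3,s4,s5}  [seen]
{s0,s1,s2,s3,s4} --1--> {s0,s1,s2,s3,s4,s5}  [seen]
{s0,s1,s2,s3,s4} --2--> {s0,s1,s2,s3,s4}  [seen]
{s0,s4,s5} --0--> {s0,s3,s4,s5}  [new]
{s0,s4,s5} --1--> {s0,s1,s3,s4,s5}  [seen]
{s0,s4,s5} --2--> {s0,s1,s2}  [new]
{s0,s1,s2,s3,s4,s5} --0--> {s0,s1,s2,s3,s4,s5}  [seen]
{s0,s1,s2,s3,s4,s5} --1--> {s0,s1,s2,s3,s4,s5}  [seen]
{s0,s1,s2,s3,s4,s5} --2--> {s0,s1,s2,s3,s4}  [seen]
{s0,s1,s2,s4} --0--> {s0,s1,s3,s4,s5}  [seen]
{s0,s1,s2,s4} --1--> {s0,s2,s3,s4,s5}  [new]
{s0,s1,s2,s4} --2--> {s0,s1,s2,s4}  [seen]
{s1,s2,s3,s4,s5} --0--> {s0,s1,s2,s4,s5}  [new]
{s1,s2,s3,s4,s5} --1--> {s0,s1,s2,s3,s4,s5}  [seen]
{s1,s2,s3,s4,s5} --2--> {s0,s1,s2,s3,s4}  [seen]
{s0,s1,s3,s4,s5} --0--> {s0,s1,s2,s3,s4,s5}  [seen]
{s0,s1,s3,s4,s5} --1--> {s0,s1,s3,s4,s5}  [seen]
{s0,s1,s3,s4,s5} --2--> {s0,s1,s2,s3,s4}  [seen]
{s0,s3,s4,s5} --0--> {s0,s2,s3,s4,s5}  [seen]
{s0,s3,s4,s5} --1--> {s0,s1,s3,s4,s5}  [seen]
{s0,s3,s4,s5} --2--> {s0,s1,s2,s3,s4}  [seen]
{s0,s1,s2} --0--> {s1,s3,s4,s5}  [new]
{s0,s1,s2} --1--> {s0,s2,s3,s4,s5}  [seen]
{s0,s1,s2} --2--> {s0,s1,s2,s4}  [seen]
{s0,s2,s3,s4,s5} --0--> {s0,s2,s3,s4,s5}  [seen]
{s0,s2,s3,s4,s5} --1--> {s0,s1,s2,s3,s4,s5}  [seen]
{s0,s2,s3,s4,s5} --2--> {s0,s1,s2,s3,s4}  [seen]
{s0,s1,s2,s4,s5} --0--> {s0,s1,s3,s4,s5}  [seen]
{s0,s1,s2,s4,s5} --1--> {s0,s1,s2,s3,s4,s5}  [seen]
{s0,s1,s2,s4,s5} --2--> {s0,s1,s2,s4}  [seen]
{s1,s3,s4,s5} --0--> {s0,s1,s2,s4,s5}  [seen]
{s1,s3,s4,s5} --1--> {s0,s1,s3,s4,s5}  [seen]
{s1,s3,s4,s5} --2--> {s0,s1,s2,s3,s4}  [seen]
Reachable DFA states: {s0}, {s3,s5}, {s2,s4,s5}, {s0,s1,s3,s5}, {s0,s1,s2,s3,s4}, {s0,s4,s5}, {s0,s1,s2,s3,s4,s5}, {s0,s1,s2,s4}, {s1,s2,s3,s4,s5}, {s0,s1,s3,s4,s5}, {s0,s3,s4,s5}, {s0,s1,s2}, {s0,s2,s3,s4,s5}, {s0,s1,s2,s4,s5}, {s1,s3,s4,s5}.

15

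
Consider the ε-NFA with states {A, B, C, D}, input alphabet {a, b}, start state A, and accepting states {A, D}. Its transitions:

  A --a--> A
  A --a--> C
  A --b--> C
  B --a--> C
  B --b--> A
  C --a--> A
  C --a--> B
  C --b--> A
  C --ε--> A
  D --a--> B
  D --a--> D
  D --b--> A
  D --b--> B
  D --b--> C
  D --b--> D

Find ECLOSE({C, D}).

{A, C, D}

Begin with {C, D}.
C →ε {A}; add A.
ε-closure = {A, C, D}.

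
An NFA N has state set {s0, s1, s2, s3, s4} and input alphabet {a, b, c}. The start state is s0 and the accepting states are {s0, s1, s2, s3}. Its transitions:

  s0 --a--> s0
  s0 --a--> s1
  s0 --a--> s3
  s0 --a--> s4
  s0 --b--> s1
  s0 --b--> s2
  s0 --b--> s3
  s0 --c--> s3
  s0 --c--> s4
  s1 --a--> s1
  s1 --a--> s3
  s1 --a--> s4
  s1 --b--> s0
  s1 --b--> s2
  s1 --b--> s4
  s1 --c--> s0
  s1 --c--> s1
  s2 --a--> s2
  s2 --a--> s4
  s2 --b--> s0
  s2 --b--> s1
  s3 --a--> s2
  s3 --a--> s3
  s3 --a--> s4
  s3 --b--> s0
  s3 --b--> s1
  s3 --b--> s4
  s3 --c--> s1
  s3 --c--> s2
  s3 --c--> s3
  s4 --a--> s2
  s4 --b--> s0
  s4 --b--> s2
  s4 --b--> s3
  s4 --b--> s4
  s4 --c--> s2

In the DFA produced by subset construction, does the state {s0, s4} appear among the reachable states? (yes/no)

no

Start state of the DFA: {s0}.
{s0} --a--> {s0, s1, s3, s4}  [new]
{s0} --b--> {s1, s2, s3}  [new]
{s0} --c--> {s3, s4}  [new]
{s0, s1, s3, s4} --a--> {s0, s1, s2, s3, s4}  [new]
{s0, s1, s3, s4} --b--> {s0, s1, s2, s3, s4}  [seen]
{s0, s1, s3, s4} --c--> {s0, s1, s2, s3, s4}  [seen]
{s1, s2, s3} --a--> {s1, s2, s3, s4}  [new]
{s1, s2, s3} --b--> {s0, s1, s2, s4}  [new]
{s1, s2, s3} --c--> {s0, s1, s2, s3}  [new]
{s3, s4} --a--> {s2, s3, s4}  [new]
{s3, s4} --b--> {s0, s1, s2, s3, s4}  [seen]
{s3, s4} --c--> {s1, s2, s3}  [seen]
{s0, s1, s2, s3, s4} --a--> {s0, s1, s2, s3, s4}  [seen]
{s0, s1, s2, s3, s4} --b--> {s0, s1, s2, s3, s4}  [seen]
{s0, s1, s2, s3, s4} --c--> {s0, s1, s2, s3, s4}  [seen]
{s1, s2, s3, s4} --a--> {s1, s2, s3, s4}  [seen]
{s1, s2, s3, s4} --b--> {s0, s1, s2, s3, s4}  [seen]
{s1, s2, s3, s4} --c--> {s0, s1, s2, s3}  [seen]
{s0, s1, s2, s4} --a--> {s0, s1, s2, s3, s4}  [seen]
{s0, s1, s2, s4} --b--> {s0, s1, s2, s3, s4}  [seen]
{s0, s1, s2, s4} --c--> {s0, s1, s2, s3, s4}  [seen]
{s0, s1, s2, s3} --a--> {s0, s1, s2, s3, s4}  [seen]
{s0, s1, s2, s3} --b--> {s0, s1, s2, s3, s4}  [seen]
{s0, s1, s2, s3} --c--> {s0, s1, s2, s3, s4}  [seen]
{s2, s3, s4} --a--> {s2, s3, s4}  [seen]
{s2, s3, s4} --b--> {s0, s1, s2, s3, s4}  [seen]
{s2, s3, s4} --c--> {s1, s2, s3}  [seen]
Reachable DFA states: {s0}, {s0, s1, s3, s4}, {s1, s2, s3}, {s3, s4}, {s0, s1, s2, s3, s4}, {s1, s2, s3, s4}, {s0, s1, s2, s4}, {s0, s1, s2, s3}, {s2, s3, s4}.
{s0, s4} is not among them.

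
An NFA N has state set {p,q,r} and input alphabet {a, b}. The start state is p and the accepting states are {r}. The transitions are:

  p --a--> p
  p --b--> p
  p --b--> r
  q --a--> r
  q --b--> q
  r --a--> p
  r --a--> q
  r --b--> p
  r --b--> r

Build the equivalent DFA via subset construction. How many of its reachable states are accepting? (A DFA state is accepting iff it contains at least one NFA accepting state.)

2

Start state of the DFA: {p}.
{p} --a--> {p}  [seen]
{p} --b--> {p,r}  [new]
{p,r} --a--> {p,q}  [new]
{p,r} --b--> {p,r}  [seen]
{p,q} --a--> {p,r}  [seen]
{p,q} --b--> {p,q,r}  [new]
{p,q,r} --a--> {p,q,r}  [seen]
{p,q,r} --b--> {p,q,r}  [seen]
Reachable DFA states: {p}, {p,r}, {p,q}, {p,q,r}.
Accepting DFA states (contain an NFA accepting state): {p,r}, {p,q,r}.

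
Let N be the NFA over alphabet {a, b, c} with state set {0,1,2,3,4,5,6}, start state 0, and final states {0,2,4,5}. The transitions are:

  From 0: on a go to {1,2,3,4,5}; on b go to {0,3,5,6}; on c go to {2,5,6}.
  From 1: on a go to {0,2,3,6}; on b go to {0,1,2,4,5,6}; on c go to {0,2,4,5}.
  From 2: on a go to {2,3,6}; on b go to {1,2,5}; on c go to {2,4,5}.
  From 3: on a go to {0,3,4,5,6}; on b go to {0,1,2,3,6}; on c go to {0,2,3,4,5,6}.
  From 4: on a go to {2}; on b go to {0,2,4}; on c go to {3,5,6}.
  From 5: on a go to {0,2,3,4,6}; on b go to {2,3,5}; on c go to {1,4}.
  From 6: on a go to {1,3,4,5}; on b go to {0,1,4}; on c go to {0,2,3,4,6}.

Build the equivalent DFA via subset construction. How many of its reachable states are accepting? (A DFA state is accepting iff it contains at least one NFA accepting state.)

Start state of the DFA: {0}.
{0} --a--> {1,2,3,4,5}  [new]
{0} --b--> {0,3,5,6}  [new]
{0} --c--> {2,5,6}  [new]
{1,2,3,4,5} --a--> {0,2,3,4,5,6}  [new]
{1,2,3,4,5} --b--> {0,1,2,3,4,5,6}  [new]
{1,2,3,4,5} --c--> {0,1,2,3,4,5,6}  [seen]
{0,3,5,6} --a--> {0,1,2,3,4,5,6}  [seen]
{0,3,5,6} --b--> {0,1,2,3,4,5,6}  [seen]
{0,3,5,6} --c--> {0,1,2,3,4,5,6}  [seen]
{2,5,6} --a--> {0,1,2,3,4,5,6}  [seen]
{2,5,6} --b--> {0,1,2,3,4,5}  [new]
{2,5,6} --c--> {0,1,2,3,4,5,6}  [seen]
{0,2,3,4,5,6} --a--> {0,1,2,3,4,5,6}  [seen]
{0,2,3,4,5,6} --b--> {0,1,2,3,4,5,6}  [seen]
{0,2,3,4,5,6} --c--> {0,1,2,3,4,5,6}  [seen]
{0,1,2,3,4,5,6} --a--> {0,1,2,3,4,5,6}  [seen]
{0,1,2,3,4,5,6} --b--> {0,1,2,3,4,5,6}  [seen]
{0,1,2,3,4,5,6} --c--> {0,1,2,3,4,5,6}  [seen]
{0,1,2,3,4,5} --a--> {0,1,2,3,4,5,6}  [seen]
{0,1,2,3,4,5} --b--> {0,1,2,3,4,5,6}  [seen]
{0,1,2,3,4,5} --c--> {0,1,2,3,4,5,6}  [seen]
Reachable DFA states: {0}, {1,2,3,4,5}, {0,3,5,6}, {2,5,6}, {0,2,3,4,5,6}, {0,1,2,3,4,5,6}, {0,1,2,3,4,5}.
Accepting DFA states (contain an NFA accepting state): {0}, {1,2,3,4,5}, {0,3,5,6}, {2,5,6}, {0,2,3,4,5,6}, {0,1,2,3,4,5,6}, {0,1,2,3,4,5}.

7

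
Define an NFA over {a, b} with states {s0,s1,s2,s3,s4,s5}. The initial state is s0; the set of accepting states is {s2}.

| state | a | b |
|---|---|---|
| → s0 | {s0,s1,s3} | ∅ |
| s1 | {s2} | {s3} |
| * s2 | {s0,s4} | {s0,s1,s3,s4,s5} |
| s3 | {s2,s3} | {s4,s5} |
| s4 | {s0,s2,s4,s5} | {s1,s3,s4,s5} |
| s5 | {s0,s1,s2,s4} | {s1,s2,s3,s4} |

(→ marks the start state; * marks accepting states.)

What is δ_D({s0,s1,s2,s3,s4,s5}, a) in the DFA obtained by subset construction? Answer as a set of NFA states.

{s0,s1,s2,s3,s4,s5}

δ(s0,a) = {s0,s1,s3}; δ(s1,a) = {s2}; δ(s2,a) = {s0,s4}; δ(s3,a) = {s2,s3}; δ(s4,a) = {s0,s2,s4,s5}; δ(s5,a) = {s0,s1,s2,s4}.
Union: {s0,s1,s2,s3,s4,s5}.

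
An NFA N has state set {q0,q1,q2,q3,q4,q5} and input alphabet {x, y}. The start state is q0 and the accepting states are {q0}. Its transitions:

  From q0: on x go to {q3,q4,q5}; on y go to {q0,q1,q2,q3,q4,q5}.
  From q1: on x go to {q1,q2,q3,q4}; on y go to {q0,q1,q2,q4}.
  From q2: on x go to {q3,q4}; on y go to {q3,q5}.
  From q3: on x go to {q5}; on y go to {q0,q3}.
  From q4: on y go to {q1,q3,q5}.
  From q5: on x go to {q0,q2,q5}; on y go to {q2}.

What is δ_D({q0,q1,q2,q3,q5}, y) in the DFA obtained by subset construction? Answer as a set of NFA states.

δ(q0,y) = {q0,q1,q2,q3,q4,q5}; δ(q1,y) = {q0,q1,q2,q4}; δ(q2,y) = {q3,q5}; δ(q3,y) = {q0,q3}; δ(q5,y) = {q2}.
Union: {q0,q1,q2,q3,q4,q5}.

{q0,q1,q2,q3,q4,q5}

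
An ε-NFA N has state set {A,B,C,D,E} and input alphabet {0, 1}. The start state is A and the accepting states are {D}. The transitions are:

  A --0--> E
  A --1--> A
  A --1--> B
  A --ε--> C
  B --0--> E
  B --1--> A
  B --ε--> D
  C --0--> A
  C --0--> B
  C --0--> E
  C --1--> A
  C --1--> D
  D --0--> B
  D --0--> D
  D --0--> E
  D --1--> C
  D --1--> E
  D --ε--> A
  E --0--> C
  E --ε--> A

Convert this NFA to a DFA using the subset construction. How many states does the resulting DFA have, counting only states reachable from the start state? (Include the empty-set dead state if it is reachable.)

3

Start state of the DFA: {A,C} (ε-closure of the NFA start).
{A,C} --0--> {A,B,C,D,E}  [new]
{A,C} --1--> {A,B,C,D}  [new]
{A,B,C,D,E} --0--> {A,B,C,D,E}  [seen]
{A,B,C,D,E} --1--> {A,B,C,D,E}  [seen]
{A,B,C,D} --0--> {A,B,C,D,E}  [seen]
{A,B,C,D} --1--> {A,B,C,D,E}  [seen]
Reachable DFA states: {A,C}, {A,B,C,D,E}, {A,B,C,D}.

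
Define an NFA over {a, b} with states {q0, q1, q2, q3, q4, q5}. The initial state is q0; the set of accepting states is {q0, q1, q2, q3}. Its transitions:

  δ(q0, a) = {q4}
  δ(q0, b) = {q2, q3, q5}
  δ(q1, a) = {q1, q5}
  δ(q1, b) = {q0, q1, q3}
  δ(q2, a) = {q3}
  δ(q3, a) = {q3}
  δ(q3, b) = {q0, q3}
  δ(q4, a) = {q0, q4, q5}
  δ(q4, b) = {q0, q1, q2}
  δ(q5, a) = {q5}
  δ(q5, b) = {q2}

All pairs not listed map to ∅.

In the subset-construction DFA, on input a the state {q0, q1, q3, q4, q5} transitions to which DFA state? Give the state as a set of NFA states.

δ(q0,a) = {q4}; δ(q1,a) = {q1, q5}; δ(q3,a) = {q3}; δ(q4,a) = {q0, q4, q5}; δ(q5,a) = {q5}.
Union: {q0, q1, q3, q4, q5}.

{q0, q1, q3, q4, q5}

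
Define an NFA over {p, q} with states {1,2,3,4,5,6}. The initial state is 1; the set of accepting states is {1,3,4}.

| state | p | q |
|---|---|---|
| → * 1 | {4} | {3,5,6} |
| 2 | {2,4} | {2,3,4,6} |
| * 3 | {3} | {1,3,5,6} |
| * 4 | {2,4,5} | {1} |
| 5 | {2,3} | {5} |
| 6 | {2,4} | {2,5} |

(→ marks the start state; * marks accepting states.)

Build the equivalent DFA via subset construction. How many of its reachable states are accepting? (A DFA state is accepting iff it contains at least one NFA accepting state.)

8

Start state of the DFA: {1}.
{1} --p--> {4}  [new]
{1} --q--> {3,5,6}  [new]
{4} --p--> {2,4,5}  [new]
{4} --q--> {1}  [seen]
{3,5,6} --p--> {2,3,4}  [new]
{3,5,6} --q--> {1,2,3,5,6}  [new]
{2,4,5} --p--> {2,3,4,5}  [new]
{2,4,5} --q--> {1,2,3,4,5,6}  [new]
{2,3,4} --p--> {2,3,4,5}  [seen]
{2,3,4} --q--> {1,2,3,4,5,6}  [seen]
{1,2,3,5,6} --p--> {2,3,4}  [seen]
{1,2,3,5,6} --q--> {1,2,3,4,5,6}  [seen]
{2,3,4,5} --p--> {2,3,4,5}  [seen]
{2,3,4,5} --q--> {1,2,3,4,5,6}  [seen]
{1,2,3,4,5,6} --p--> {2,3,4,5}  [seen]
{1,2,3,4,5,6} --q--> {1,2,3,4,5,6}  [seen]
Reachable DFA states: {1}, {4}, {3,5,6}, {2,4,5}, {2,3,4}, {1,2,3,5,6}, {2,3,4,5}, {1,2,3,4,5,6}.
Accepting DFA states (contain an NFA accepting state): {1}, {4}, {3,5,6}, {2,4,5}, {2,3,4}, {1,2,3,5,6}, {2,3,4,5}, {1,2,3,4,5,6}.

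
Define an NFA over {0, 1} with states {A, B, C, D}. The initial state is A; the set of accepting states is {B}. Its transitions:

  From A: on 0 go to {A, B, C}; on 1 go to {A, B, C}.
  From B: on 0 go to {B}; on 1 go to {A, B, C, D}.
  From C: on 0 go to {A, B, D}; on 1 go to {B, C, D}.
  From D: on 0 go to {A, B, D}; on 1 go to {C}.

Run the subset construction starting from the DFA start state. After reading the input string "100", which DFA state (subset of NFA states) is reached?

Start: {A}.
δ(A,1) = {A, B, C}.
Union: {A, B, C}.
After 1: {A, B, C}.
δ(A,0) = {A, B, C}; δ(B,0) = {B}; δ(C,0) = {A, B, D}.
Union: {A, B, C, D}.
After 0: {A, B, C, D}.
δ(A,0) = {A, B, C}; δ(B,0) = {B}; δ(C,0) = {A, B, D}; δ(D,0) = {A, B, D}.
Union: {A, B, C, D}.
After 0: {A, B, C, D}.

{A, B, C, D}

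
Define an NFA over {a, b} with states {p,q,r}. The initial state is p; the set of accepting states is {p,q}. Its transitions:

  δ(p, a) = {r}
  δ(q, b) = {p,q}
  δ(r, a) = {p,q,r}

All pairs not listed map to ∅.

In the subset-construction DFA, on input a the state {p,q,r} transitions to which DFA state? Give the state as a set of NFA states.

δ(p,a) = {r}; δ(q,a) = ∅; δ(r,a) = {p,q,r}.
Union: {p,q,r}.

{p,q,r}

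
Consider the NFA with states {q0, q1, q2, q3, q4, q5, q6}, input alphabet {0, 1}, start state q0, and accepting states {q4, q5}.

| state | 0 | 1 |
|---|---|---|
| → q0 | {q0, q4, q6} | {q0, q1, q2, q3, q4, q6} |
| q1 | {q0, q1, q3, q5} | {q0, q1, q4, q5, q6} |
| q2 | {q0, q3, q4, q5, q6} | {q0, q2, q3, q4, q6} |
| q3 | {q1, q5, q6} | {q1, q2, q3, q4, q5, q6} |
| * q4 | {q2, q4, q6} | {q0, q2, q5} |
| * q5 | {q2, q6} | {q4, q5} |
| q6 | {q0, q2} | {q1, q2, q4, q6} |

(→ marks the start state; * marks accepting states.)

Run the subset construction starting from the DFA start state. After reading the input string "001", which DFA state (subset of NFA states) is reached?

Start: {q0}.
δ(q0,0) = {q0, q4, q6}.
Union: {q0, q4, q6}.
After 0: {q0, q4, q6}.
δ(q0,0) = {q0, q4, q6}; δ(q4,0) = {q2, q4, q6}; δ(q6,0) = {q0, q2}.
Union: {q0, q2, q4, q6}.
After 0: {q0, q2, q4, q6}.
δ(q0,1) = {q0, q1, q2, q3, q4, q6}; δ(q2,1) = {q0, q2, q3, q4, q6}; δ(q4,1) = {q0, q2, q5}; δ(q6,1) = {q1, q2, q4, q6}.
Union: {q0, q1, q2, q3, q4, q5, q6}.
After 1: {q0, q1, q2, q3, q4, q5, q6}.

{q0, q1, q2, q3, q4, q5, q6}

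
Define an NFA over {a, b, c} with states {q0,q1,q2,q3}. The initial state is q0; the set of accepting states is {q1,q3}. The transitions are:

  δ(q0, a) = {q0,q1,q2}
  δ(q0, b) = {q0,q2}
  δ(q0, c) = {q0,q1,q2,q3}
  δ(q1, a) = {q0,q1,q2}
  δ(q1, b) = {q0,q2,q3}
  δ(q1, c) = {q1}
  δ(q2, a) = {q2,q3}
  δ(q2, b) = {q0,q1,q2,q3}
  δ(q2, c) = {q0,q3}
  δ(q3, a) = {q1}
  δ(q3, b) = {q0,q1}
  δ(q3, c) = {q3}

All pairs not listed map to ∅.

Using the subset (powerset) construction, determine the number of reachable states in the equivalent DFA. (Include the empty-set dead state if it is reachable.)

4

Start state of the DFA: {q0}.
{q0} --a--> {q0,q1,q2}  [new]
{q0} --b--> {q0,q2}  [new]
{q0} --c--> {q0,q1,q2,q3}  [new]
{q0,q1,q2} --a--> {q0,q1,q2,q3}  [seen]
{q0,q1,q2} --b--> {q0,q1,q2,q3}  [seen]
{q0,q1,q2} --c--> {q0,q1,q2,q3}  [seen]
{q0,q2} --a--> {q0,q1,q2,q3}  [seen]
{q0,q2} --b--> {q0,q1,q2,q3}  [seen]
{q0,q2} --c--> {q0,q1,q2,q3}  [seen]
{q0,q1,q2,q3} --a--> {q0,q1,q2,q3}  [seen]
{q0,q1,q2,q3} --b--> {q0,q1,q2,q3}  [seen]
{q0,q1,q2,q3} --c--> {q0,q1,q2,q3}  [seen]
Reachable DFA states: {q0}, {q0,q1,q2}, {q0,q2}, {q0,q1,q2,q3}.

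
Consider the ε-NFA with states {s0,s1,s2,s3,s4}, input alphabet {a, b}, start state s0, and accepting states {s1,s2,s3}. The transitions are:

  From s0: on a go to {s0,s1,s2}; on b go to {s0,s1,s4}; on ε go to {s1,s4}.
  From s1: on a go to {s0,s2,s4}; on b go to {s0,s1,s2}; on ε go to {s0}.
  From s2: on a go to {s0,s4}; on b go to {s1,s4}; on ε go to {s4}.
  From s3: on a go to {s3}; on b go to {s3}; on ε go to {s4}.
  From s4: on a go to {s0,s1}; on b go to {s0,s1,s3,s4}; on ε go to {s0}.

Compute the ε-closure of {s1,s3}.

Begin with {s1,s3}.
s1 →ε {s0}; add s0.
s0 →ε {s1,s4}; add s4.
ε-closure = {s0,s1,s3,s4}.

{s0,s1,s3,s4}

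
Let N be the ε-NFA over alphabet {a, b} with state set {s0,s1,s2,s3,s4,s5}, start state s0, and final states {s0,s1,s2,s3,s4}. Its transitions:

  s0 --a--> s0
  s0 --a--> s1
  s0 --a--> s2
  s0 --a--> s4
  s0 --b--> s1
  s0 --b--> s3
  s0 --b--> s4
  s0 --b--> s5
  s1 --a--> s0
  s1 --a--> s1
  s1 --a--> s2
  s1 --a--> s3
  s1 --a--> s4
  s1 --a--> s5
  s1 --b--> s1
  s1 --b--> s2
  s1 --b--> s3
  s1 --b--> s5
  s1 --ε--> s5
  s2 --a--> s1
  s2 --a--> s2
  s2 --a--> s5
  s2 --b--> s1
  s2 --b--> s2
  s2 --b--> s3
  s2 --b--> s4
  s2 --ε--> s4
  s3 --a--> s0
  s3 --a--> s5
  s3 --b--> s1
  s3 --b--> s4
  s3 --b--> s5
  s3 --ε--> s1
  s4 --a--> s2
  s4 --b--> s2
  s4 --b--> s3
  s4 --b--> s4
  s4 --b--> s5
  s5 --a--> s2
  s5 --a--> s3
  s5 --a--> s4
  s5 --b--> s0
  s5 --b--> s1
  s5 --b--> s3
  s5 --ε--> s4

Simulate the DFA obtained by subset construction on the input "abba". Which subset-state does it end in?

Start: {s0}.
δ(s0,a) = {s0,s1,s2,s4}.
Union: {s0,s1,s2,s4}.
ε-closure gives {s0,s1,s2,s4,s5}.
After a: {s0,s1,s2,s4,s5}.
δ(s0,b) = {s1,s3,s4,s5}; δ(s1,b) = {s1,s2,s3,s5}; δ(s2,b) = {s1,s2,s3,s4}; δ(s4,b) = {s2,s3,s4,s5}; δ(s5,b) = {s0,s1,s3}.
Union: {s0,s1,s2,s3,s4,s5}.
After b: {s0,s1,s2,s3,s4,s5}.
δ(s0,b) = {s1,s3,s4,s5}; δ(s1,b) = {s1,s2,s3,s5}; δ(s2,b) = {s1,s2,s3,s4}; δ(s3,b) = {s1,s4,s5}; δ(s4,b) = {s2,s3,s4,s5}; δ(s5,b) = {s0,s1,s3}.
Union: {s0,s1,s2,s3,s4,s5}.
After b: {s0,s1,s2,s3,s4,s5}.
δ(s0,a) = {s0,s1,s2,s4}; δ(s1,a) = {s0,s1,s2,s3,s4,s5}; δ(s2,a) = {s1,s2,s5}; δ(s3,a) = {s0,s5}; δ(s4,a) = {s2}; δ(s5,a) = {s2,s3,s4}.
Union: {s0,s1,s2,s3,s4,s5}.
After a: {s0,s1,s2,s3,s4,s5}.

{s0,s1,s2,s3,s4,s5}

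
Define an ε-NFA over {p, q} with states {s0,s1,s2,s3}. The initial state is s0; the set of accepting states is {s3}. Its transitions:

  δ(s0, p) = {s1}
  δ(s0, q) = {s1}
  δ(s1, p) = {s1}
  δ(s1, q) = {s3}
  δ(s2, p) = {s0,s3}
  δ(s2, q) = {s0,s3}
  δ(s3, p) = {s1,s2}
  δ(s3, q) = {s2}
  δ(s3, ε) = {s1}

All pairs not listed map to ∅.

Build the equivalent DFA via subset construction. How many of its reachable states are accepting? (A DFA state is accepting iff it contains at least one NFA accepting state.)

4

Start state of the DFA: {s0} (ε-closure of the NFA start).
{s0} --p--> {s1}  [new]
{s0} --q--> {s1}  [seen]
{s1} --p--> {s1}  [seen]
{s1} --q--> {s1,s3}  [new]
{s1,s3} --p--> {s1,s2}  [new]
{s1,s3} --q--> {s1,s2,s3}  [new]
{s1,s2} --p--> {s0,s1,s3}  [new]
{s1,s2} --q--> {s0,s1,s3}  [seen]
{s1,s2,s3} --p--> {s0,s1,s2,s3}  [new]
{s1,s2,s3} --q--> {s0,s1,s2,s3}  [seen]
{s0,s1,s3} --p--> {s1,s2}  [seen]
{s0,s1,s3} --q--> {s1,s2,s3}  [seen]
{s0,s1,s2,s3} --p--> {s0,s1,s2,s3}  [seen]
{s0,s1,s2,s3} --q--> {s0,s1,s2,s3}  [seen]
Reachable DFA states: {s0}, {s1}, {s1,s3}, {s1,s2}, {s1,s2,s3}, {s0,s1,s3}, {s0,s1,s2,s3}.
Accepting DFA states (contain an NFA accepting state): {s1,s3}, {s1,s2,s3}, {s0,s1,s3}, {s0,s1,s2,s3}.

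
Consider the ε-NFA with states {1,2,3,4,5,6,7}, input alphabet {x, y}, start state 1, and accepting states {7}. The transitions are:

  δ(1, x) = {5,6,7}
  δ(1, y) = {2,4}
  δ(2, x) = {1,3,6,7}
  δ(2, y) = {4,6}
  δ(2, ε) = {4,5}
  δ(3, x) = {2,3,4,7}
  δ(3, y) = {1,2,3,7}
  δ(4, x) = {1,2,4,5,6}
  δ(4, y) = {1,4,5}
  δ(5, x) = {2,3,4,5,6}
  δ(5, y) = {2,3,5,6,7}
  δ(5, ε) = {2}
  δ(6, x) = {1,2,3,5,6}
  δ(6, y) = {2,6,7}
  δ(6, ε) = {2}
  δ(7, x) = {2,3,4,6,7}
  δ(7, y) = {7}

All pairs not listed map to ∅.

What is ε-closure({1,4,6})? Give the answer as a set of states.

Begin with {1,4,6}.
6 →ε {2}; add 2.
2 →ε {4,5}; add 5.
ε-closure = {1,2,4,5,6}.

{1,2,4,5,6}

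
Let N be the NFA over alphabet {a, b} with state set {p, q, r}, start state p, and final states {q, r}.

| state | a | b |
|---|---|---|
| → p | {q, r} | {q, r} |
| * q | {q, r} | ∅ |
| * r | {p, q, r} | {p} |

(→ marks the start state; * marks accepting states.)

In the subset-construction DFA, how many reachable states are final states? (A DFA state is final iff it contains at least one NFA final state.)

Start state of the DFA: {p}.
{p} --a--> {q, r}  [new]
{p} --b--> {q, r}  [seen]
{q, r} --a--> {p, q, r}  [new]
{q, r} --b--> {p}  [seen]
{p, q, r} --a--> {p, q, r}  [seen]
{p, q, r} --b--> {p, q, r}  [seen]
Reachable DFA states: {p}, {q, r}, {p, q, r}.
Accepting DFA states (contain an NFA accepting state): {q, r}, {p, q, r}.

2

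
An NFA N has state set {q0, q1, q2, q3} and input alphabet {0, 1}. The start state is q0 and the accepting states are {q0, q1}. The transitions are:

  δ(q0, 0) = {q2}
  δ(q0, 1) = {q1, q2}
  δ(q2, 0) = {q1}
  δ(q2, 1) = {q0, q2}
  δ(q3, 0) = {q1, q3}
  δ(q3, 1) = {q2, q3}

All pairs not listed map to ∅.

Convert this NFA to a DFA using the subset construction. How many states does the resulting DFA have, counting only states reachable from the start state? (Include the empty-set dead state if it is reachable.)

7

Start state of the DFA: {q0}.
{q0} --0--> {q2}  [new]
{q0} --1--> {q1, q2}  [new]
{q2} --0--> {q1}  [new]
{q2} --1--> {q0, q2}  [new]
{q1, q2} --0--> {q1}  [seen]
{q1, q2} --1--> {q0, q2}  [seen]
{q1} --0--> ∅  [new]
{q1} --1--> ∅  [seen]
{q0, q2} --0--> {q1, q2}  [seen]
{q0, q2} --1--> {q0, q1, q2}  [new]
∅ --0--> ∅  [seen]
∅ --1--> ∅  [seen]
{q0, q1, q2} --0--> {q1, q2}  [seen]
{q0, q1, q2} --1--> {q0, q1, q2}  [seen]
Reachable DFA states: {q0}, {q2}, {q1, q2}, {q1}, {q0, q2}, ∅, {q0, q1, q2}.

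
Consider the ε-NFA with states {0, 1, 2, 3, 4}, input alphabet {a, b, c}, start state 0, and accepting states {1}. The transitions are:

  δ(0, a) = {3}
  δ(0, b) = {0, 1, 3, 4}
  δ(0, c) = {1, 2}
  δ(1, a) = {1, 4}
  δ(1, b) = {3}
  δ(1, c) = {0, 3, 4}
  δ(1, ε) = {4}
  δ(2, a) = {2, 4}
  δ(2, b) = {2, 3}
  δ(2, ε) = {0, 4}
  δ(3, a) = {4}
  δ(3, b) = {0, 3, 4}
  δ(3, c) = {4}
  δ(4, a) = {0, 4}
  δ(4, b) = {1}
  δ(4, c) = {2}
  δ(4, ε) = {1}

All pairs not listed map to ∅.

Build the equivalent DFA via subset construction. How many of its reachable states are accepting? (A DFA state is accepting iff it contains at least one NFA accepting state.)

6

Start state of the DFA: {0} (ε-closure of the NFA start).
{0} --a--> {3}  [new]
{0} --b--> {0, 1, 3, 4}  [new]
{0} --c--> {0, 1, 2, 4}  [new]
{3} --a--> {1, 4}  [new]
{3} --b--> {0, 1, 3, 4}  [seen]
{3} --c--> {1, 4}  [seen]
{0, 1, 3, 4} --a--> {0, 1, 3, 4}  [seen]
{0, 1, 3, 4} --b--> {0, 1, 3, 4}  [seen]
{0, 1, 3, 4} --c--> {0, 1, 2, 3, 4}  [new]
{0, 1, 2, 4} --a--> {0, 1, 2, 3, 4}  [seen]
{0, 1, 2, 4} --b--> {0, 1, 2, 3, 4}  [seen]
{0, 1, 2, 4} --c--> {0, 1, 2, 3, 4}  [seen]
{1, 4} --a--> {0, 1, 4}  [new]
{1, 4} --b--> {1, 3, 4}  [new]
{1, 4} --c--> {0, 1, 2, 3, 4}  [seen]
{0, 1, 2, 3, 4} --a--> {0, 1, 2, 3, 4}  [seen]
{0, 1, 2, 3, 4} --b--> {0, 1, 2, 3, 4}  [seen]
{0, 1, 2, 3, 4} --c--> {0, 1, 2, 3, 4}  [seen]
{0, 1, 4} --a--> {0, 1, 3, 4}  [seen]
{0, 1, 4} --b--> {0, 1, 3, 4}  [seen]
{0, 1, 4} --c--> {0, 1, 2, 3, 4}  [seen]
{1, 3, 4} --a--> {0, 1, 4}  [seen]
{1, 3, 4} --b--> {0, 1, 3, 4}  [seen]
{1, 3, 4} --c--> {0, 1, 2, 3, 4}  [seen]
Reachable DFA states: {0}, {3}, {0, 1, 3, 4}, {0, 1, 2, 4}, {1, 4}, {0, 1, 2, 3, 4}, {0, 1, 4}, {1, 3, 4}.
Accepting DFA states (contain an NFA accepting state): {0, 1, 3, 4}, {0, 1, 2, 4}, {1, 4}, {0, 1, 2, 3, 4}, {0, 1, 4}, {1, 3, 4}.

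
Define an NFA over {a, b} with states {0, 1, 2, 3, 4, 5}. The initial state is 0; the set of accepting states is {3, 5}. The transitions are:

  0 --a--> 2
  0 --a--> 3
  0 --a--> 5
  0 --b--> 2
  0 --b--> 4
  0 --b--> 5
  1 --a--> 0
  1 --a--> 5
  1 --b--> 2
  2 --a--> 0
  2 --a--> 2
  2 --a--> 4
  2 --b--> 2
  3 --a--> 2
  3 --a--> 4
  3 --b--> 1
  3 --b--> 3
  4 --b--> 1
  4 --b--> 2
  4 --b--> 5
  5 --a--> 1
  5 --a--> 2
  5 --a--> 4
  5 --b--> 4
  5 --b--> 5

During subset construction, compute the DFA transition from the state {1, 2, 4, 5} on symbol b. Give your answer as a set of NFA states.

δ(1,b) = {2}; δ(2,b) = {2}; δ(4,b) = {1, 2, 5}; δ(5,b) = {4, 5}.
Union: {1, 2, 4, 5}.

{1, 2, 4, 5}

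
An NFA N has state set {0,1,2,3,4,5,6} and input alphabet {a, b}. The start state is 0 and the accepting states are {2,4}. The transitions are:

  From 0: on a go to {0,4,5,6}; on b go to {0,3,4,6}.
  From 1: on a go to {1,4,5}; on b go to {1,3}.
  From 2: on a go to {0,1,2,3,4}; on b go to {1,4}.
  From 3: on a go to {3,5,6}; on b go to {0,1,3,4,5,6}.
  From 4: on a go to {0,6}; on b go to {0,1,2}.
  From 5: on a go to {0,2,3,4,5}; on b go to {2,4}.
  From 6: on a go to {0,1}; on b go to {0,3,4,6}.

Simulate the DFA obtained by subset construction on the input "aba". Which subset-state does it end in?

Start: {0}.
δ(0,a) = {0,4,5,6}.
Union: {0,4,5,6}.
After a: {0,4,5,6}.
δ(0,b) = {0,3,4,6}; δ(4,b) = {0,1,2}; δ(5,b) = {2,4}; δ(6,b) = {0,3,4,6}.
Union: {0,1,2,3,4,6}.
After b: {0,1,2,3,4,6}.
δ(0,a) = {0,4,5,6}; δ(1,a) = {1,4,5}; δ(2,a) = {0,1,2,3,4}; δ(3,a) = {3,5,6}; δ(4,a) = {0,6}; δ(6,a) = {0,1}.
Union: {0,1,2,3,4,5,6}.
After a: {0,1,2,3,4,5,6}.

{0,1,2,3,4,5,6}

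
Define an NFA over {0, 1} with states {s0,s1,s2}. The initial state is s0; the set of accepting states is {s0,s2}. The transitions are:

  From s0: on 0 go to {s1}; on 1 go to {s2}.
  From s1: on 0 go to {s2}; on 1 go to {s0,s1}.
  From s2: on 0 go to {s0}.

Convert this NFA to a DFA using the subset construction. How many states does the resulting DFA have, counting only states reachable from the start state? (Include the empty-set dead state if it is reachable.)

Start state of the DFA: {s0}.
{s0} --0--> {s1}  [new]
{s0} --1--> {s2}  [new]
{s1} --0--> {s2}  [seen]
{s1} --1--> {s0,s1}  [new]
{s2} --0--> {s0}  [seen]
{s2} --1--> ∅  [new]
{s0,s1} --0--> {s1,s2}  [new]
{s0,s1} --1--> {s0,s1,s2}  [new]
∅ --0--> ∅  [seen]
∅ --1--> ∅  [seen]
{s1,s2} --0--> {s0,s2}  [new]
{s1,s2} --1--> {s0,s1}  [seen]
{s0,s1,s2} --0--> {s0,s1,s2}  [seen]
{s0,s1,s2} --1--> {s0,s1,s2}  [seen]
{s0,s2} --0--> {s0,s1}  [seen]
{s0,s2} --1--> {s2}  [seen]
Reachable DFA states: {s0}, {s1}, {s2}, {s0,s1}, ∅, {s1,s2}, {s0,s1,s2}, {s0,s2}.

8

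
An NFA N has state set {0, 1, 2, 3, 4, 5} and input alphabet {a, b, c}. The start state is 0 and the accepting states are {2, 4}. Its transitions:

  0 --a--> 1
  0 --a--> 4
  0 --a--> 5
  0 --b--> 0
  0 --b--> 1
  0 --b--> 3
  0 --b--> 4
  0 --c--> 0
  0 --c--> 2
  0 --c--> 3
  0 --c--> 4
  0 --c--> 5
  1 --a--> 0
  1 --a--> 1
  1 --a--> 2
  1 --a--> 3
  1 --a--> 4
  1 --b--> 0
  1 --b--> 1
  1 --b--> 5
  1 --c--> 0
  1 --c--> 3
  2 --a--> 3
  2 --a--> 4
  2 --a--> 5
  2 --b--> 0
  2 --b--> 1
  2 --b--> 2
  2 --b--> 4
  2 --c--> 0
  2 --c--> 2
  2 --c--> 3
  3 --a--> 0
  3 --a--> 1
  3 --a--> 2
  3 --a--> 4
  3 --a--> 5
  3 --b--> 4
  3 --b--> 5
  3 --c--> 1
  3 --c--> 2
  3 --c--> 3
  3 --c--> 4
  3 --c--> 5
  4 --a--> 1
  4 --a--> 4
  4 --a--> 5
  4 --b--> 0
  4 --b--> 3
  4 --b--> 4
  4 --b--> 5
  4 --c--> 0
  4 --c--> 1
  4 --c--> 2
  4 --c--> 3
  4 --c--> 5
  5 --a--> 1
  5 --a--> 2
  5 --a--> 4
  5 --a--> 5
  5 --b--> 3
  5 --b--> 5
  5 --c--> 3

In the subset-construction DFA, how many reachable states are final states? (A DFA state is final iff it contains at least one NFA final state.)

Start state of the DFA: {0}.
{0} --a--> {1, 4, 5}  [new]
{0} --b--> {0, 1, 3, 4}  [new]
{0} --c--> {0, 2, 3, 4, 5}  [new]
{1, 4, 5} --a--> {0, 1, 2, 3, 4, 5}  [new]
{1, 4, 5} --b--> {0, 1, 3, 4, 5}  [new]
{1, 4, 5} --c--> {0, 1, 2, 3, 5}  [new]
{0, 1, 3, 4} --a--> {0, 1, 2, 3, 4, 5}  [seen]
{0, 1, 3, 4} --b--> {0, 1, 3, 4, 5}  [seen]
{0, 1, 3, 4} --c--> {0, 1, 2, 3, 4, 5}  [seen]
{0, 2, 3, 4, 5} --a--> {0, 1, 2, 3, 4, 5}  [seen]
{0, 2, 3, 4, 5} --b--> {0, 1, 2, 3, 4, 5}  [seen]
{0, 2, 3, 4, 5} --c--> {0, 1, 2, 3, 4, 5}  [seen]
{0, 1, 2, 3, 4, 5} --a--> {0, 1, 2, 3, 4, 5}  [seen]
{0, 1, 2, 3, 4, 5} --b--> {0, 1, 2, 3, 4, 5}  [seen]
{0, 1, 2, 3, 4, 5} --c--> {0, 1, 2, 3, 4, 5}  [seen]
{0, 1, 3, 4, 5} --a--> {0, 1, 2, 3, 4, 5}  [seen]
{0, 1, 3, 4, 5} --b--> {0, 1, 3, 4, 5}  [seen]
{0, 1, 3, 4, 5} --c--> {0, 1, 2, 3, 4, 5}  [seen]
{0, 1, 2, 3, 5} --a--> {0, 1, 2, 3, 4, 5}  [seen]
{0, 1, 2, 3, 5} --b--> {0, 1, 2, 3, 4, 5}  [seen]
{0, 1, 2, 3, 5} --c--> {0, 1, 2, 3, 4, 5}  [seen]
Reachable DFA states: {0}, {1, 4, 5}, {0, 1, 3, 4}, {0, 2, 3, 4, 5}, {0, 1, 2, 3, 4, 5}, {0, 1, 3, 4, 5}, {0, 1, 2, 3, 5}.
Accepting DFA states (contain an NFA accepting state): {1, 4, 5}, {0, 1, 3, 4}, {0, 2, 3, 4, 5}, {0, 1, 2, 3, 4, 5}, {0, 1, 3, 4, 5}, {0, 1, 2, 3, 5}.

6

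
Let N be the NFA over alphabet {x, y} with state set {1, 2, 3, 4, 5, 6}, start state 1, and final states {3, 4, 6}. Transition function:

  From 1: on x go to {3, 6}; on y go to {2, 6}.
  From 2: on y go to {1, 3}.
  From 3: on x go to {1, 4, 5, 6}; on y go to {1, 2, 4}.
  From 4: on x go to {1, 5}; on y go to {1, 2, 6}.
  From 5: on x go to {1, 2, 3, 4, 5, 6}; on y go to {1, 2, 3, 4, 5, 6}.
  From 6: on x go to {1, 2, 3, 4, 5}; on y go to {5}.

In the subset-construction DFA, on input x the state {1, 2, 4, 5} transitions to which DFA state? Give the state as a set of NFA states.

δ(1,x) = {3, 6}; δ(2,x) = ∅; δ(4,x) = {1, 5}; δ(5,x) = {1, 2, 3, 4, 5, 6}.
Union: {1, 2, 3, 4, 5, 6}.

{1, 2, 3, 4, 5, 6}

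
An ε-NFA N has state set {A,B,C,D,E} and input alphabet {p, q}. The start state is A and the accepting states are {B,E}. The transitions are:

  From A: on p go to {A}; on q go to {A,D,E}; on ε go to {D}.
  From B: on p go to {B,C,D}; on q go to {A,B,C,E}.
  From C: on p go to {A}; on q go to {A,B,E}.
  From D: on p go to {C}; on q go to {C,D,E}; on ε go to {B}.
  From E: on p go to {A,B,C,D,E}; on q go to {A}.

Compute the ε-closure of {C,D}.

{B,C,D}

Begin with {C,D}.
D →ε {B}; add B.
ε-closure = {B,C,D}.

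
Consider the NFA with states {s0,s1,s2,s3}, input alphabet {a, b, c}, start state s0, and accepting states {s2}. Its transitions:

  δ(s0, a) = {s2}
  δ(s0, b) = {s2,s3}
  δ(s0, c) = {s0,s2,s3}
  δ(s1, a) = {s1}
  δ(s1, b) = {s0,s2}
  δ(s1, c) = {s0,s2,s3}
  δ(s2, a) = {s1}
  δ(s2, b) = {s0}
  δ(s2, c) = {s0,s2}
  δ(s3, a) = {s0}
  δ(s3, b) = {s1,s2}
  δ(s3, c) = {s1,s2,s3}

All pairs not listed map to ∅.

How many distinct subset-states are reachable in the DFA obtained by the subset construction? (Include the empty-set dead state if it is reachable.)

Start state of the DFA: {s0}.
{s0} --a--> {s2}  [new]
{s0} --b--> {s2,s3}  [new]
{s0} --c--> {s0,s2,s3}  [new]
{s2} --a--> {s1}  [new]
{s2} --b--> {s0}  [seen]
{s2} --c--> {s0,s2}  [new]
{s2,s3} --a--> {s0,s1}  [new]
{s2,s3} --b--> {s0,s1,s2}  [new]
{s2,s3} --c--> {s0,s1,s2,s3}  [new]
{s0,s2,s3} --a--> {s0,s1,s2}  [seen]
{s0,s2,s3} --b--> {s0,s1,s2,s3}  [seen]
{s0,s2,s3} --c--> {s0,s1,s2,s3}  [seen]
{s1} --a--> {s1}  [seen]
{s1} --b--> {s0,s2}  [seen]
{s1} --c--> {s0,s2,s3}  [seen]
{s0,s2} --a--> {s1,s2}  [new]
{s0,s2} --b--> {s0,s2,s3}  [seen]
{s0,s2} --c--> {s0,s2,s3}  [seen]
{s0,s1} --a--> {s1,s2}  [seen]
{s0,s1} --b--> {s0,s2,s3}  [seen]
{s0,s1} --c--> {s0,s2,s3}  [seen]
{s0,s1,s2} --a--> {s1,s2}  [seen]
{s0,s1,s2} --b--> {s0,s2,s3}  [seen]
{s0,s1,s2} --c--> {s0,s2,s3}  [seen]
{s0,s1,s2,s3} --a--> {s0,s1,s2}  [seen]
{s0,s1,s2,s3} --b--> {s0,s1,s2,s3}  [seen]
{s0,s1,s2,s3} --c--> {s0,s1,s2,s3}  [seen]
{s1,s2} --a--> {s1}  [seen]
{s1,s2} --b--> {s0,s2}  [seen]
{s1,s2} --c--> {s0,s2,s3}  [seen]
Reachable DFA states: {s0}, {s2}, {s2,s3}, {s0,s2,s3}, {s1}, {s0,s2}, {s0,s1}, {s0,s1,s2}, {s0,s1,s2,s3}, {s1,s2}.

10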